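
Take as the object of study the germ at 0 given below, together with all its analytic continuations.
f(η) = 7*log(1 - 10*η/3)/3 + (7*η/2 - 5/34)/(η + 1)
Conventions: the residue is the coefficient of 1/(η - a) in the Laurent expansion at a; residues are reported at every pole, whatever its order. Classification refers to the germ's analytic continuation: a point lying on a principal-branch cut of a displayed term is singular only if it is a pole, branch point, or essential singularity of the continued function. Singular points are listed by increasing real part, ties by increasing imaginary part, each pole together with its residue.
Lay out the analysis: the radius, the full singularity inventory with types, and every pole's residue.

Radius of convergence at 0: 3/10.
At -1: a pole of order 1; residue -62/17.
At 3/10: a logarithmic branch point.

Denominator factor (η + 1): pole of order 1 at -1, modulus 1.
Branch term (7/3)*log(1 - η/(3/10)): its argument vanishes at η = 3/10, a logarithmic branch point, modulus 3/10.
The radius of convergence is the smallest modulus among the singular points: 3/10.
The branch term is analytic at -1 and contributes nothing to the residue; only the rational part matters.
At the order-1 pole -1 set g(η) = (η - (-1))*(rational part) = 7*η/2 - 5/34.
Simple pole: residue = g(a) at a = -1, which is -62/17.
List the singular points by increasing real part (a conjugate pair: the negative imaginary part first).


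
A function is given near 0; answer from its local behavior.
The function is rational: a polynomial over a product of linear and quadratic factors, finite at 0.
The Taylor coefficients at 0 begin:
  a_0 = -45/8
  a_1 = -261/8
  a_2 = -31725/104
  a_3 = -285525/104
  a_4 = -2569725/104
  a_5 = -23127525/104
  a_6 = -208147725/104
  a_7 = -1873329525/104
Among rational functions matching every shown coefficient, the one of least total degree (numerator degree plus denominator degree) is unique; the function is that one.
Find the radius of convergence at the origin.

The radius of convergence is 1/9.

No rational of total degree below 3 reproduces all 8 coefficients; solving the [2/1] Pade equations on them gives f(ω) = (33*ω**2/26 - 2*ω + 5/8)/(ω - 1/9), whose expansion matches every shown term.
Denominator factor (ω - 1/9): pole of order 1 at 1/9, modulus 1/9.
The radius of convergence is the smallest modulus among the singular points: 1/9.


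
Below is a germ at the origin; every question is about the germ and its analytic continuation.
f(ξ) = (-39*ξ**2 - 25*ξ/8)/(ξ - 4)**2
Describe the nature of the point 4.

The denominator factor ξ - 4 vanishes at 4 and appears to the power 2; the numerator there equals -1273/2, nonzero, and no other factor vanishes.
Hence a pole whose order is the multiplicity, 2.

The point is a pole of order 2.


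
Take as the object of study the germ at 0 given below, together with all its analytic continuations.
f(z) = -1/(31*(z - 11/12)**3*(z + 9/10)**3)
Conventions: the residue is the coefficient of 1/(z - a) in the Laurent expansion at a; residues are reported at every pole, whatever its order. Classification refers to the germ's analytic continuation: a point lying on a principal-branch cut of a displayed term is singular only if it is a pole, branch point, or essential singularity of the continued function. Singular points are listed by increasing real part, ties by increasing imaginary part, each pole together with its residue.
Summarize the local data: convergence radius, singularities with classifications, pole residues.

Radius of convergence at 0: 9/10.
At -9/10: a pole of order 3; residue 4665600000/476973426019.
At 11/12: a pole of order 3; residue -4665600000/476973426019.

Denominator factor (z - 11/12)^3: pole of order 3 at 11/12, modulus 11/12.
Denominator factor (z + 9/10)^3: pole of order 3 at -9/10, modulus 9/10.
The radius of convergence is the smallest modulus among the singular points: 9/10.
At the order-3 pole -9/10 set g(z) = (z - (-9/10))^3*f(z) = -1/(31*(z - 11/12)**3).
Order-3 pole: residue = g''(a)/2; g''(-9/10) = 9331200000/476973426019, so the residue is 4665600000/476973426019.
At the order-3 pole 11/12 set g(z) = (z - (11/12))^3*f(z) = -1/(31*(z + 9/10)**3).
Order-3 pole: residue = g''(a)/2; g''(11/12) = -9331200000/476973426019, so the residue is -4665600000/476973426019.
List the singular points by increasing real part (a conjugate pair: the negative imaginary part first).


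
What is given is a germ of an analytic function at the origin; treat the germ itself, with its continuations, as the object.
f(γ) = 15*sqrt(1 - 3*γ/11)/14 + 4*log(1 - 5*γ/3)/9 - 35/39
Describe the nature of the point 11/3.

The term (15/14)*sqrt(1 - γ/(11/3)) has argument 1 - 11/3/(11/3) = 0 at 11/3: a square-root (algebraic, two-sheeted) branch point; the remaining terms are analytic or single-valued there.

The point is an algebraic (square-root) branch point.


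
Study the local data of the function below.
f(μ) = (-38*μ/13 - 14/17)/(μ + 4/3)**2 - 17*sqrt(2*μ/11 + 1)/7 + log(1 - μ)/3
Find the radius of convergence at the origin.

Denominator factor (μ + 4/3)^2: pole of order 2 at -4/3, modulus 4/3.
Branch term (-17/7)*sqrt(1 - μ/(-11/2)): its argument vanishes at μ = -11/2, a square-root branch point, modulus 11/2.
Branch term (1/3)*log(1 - μ/(1)): its argument vanishes at μ = 1, a logarithmic branch point, modulus 1.
The radius of convergence is the smallest modulus among the singular points: 1.

The radius of convergence is 1.


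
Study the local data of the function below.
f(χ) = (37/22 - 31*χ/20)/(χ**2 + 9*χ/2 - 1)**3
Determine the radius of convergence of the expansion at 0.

Denominator factor (χ**2 + 9*χ/2 - 1)^3: discriminant 97/4, real irrational roots -9/4 + (1/4)*sqrt(97) and -9/4 - (1/4)*sqrt(97); poles of order 3, moduli -9/4 + (1/4)*sqrt(97) and 9/4 + (1/4)*sqrt(97).
The radius of convergence is the smallest modulus among the singular points: -9/4 + (1/4)*sqrt(97).

The radius of convergence is -9/4 + (1/4)*sqrt(97).


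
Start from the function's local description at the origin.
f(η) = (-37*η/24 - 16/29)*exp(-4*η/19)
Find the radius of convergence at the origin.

The factor exp(-4*η/19) is entire and contributes no finite singular point.
The polynomial part has no poles.
No finite singular points: the Taylor series at 0 converges everywhere.

The radius of convergence is infinite.


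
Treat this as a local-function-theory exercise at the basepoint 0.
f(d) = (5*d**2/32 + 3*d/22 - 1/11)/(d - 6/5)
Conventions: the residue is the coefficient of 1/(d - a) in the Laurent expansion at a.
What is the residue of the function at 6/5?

At the order-1 pole 6/5 set g(d) = (d - (6/5))*f(d) = 5*d**2/32 + 3*d/22 - 1/11.
Simple pole: residue = g(a) at a = 6/5, which is 131/440.

The residue is 131/440.


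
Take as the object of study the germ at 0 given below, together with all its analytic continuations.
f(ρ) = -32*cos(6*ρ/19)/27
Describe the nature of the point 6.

There is no denominator, hence no pole anywhere.
The factor cos(6*ρ/19) is entire.
So the germ continues analytically to 6.

The point is a regular point.


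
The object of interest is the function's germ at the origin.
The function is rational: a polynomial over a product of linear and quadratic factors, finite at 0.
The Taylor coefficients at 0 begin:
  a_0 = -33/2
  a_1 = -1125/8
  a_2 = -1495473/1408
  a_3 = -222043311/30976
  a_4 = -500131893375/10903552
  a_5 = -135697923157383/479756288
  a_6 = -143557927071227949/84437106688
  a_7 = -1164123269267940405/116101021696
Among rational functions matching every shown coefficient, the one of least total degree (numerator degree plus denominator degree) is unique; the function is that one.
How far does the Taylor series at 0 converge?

No rational of total degree below 5 reproduces all 8 coefficients; solving the [0/5] Pade equations on them gives f(μ) = 2/((μ - 11/3)*(μ**2 + 3*μ/4 - 2/11)**2), whose expansion matches every shown term.
Denominator factor (μ - 11/3): pole of order 1 at 11/3, modulus 11/3.
Denominator factor (μ**2 + 3*μ/4 - 2/11)^2: discriminant 227/176, real irrational roots -3/8 + (1/88)*sqrt(2497) and -3/8 - (1/88)*sqrt(2497); poles of order 2, moduli -3/8 + (1/88)*sqrt(2497) and 3/8 + (1/88)*sqrt(2497).
The radius of convergence is the smallest modulus among the singular points: -3/8 + (1/88)*sqrt(2497).

The radius of convergence is -3/8 + (1/88)*sqrt(2497).


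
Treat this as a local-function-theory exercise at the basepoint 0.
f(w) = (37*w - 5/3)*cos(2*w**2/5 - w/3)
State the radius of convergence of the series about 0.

The radius of convergence is infinite.

The factor cos(2*w**2/5 - w/3) is entire and contributes no finite singular point.
The polynomial part has no poles.
No finite singular points: the Taylor series at 0 converges everywhere.


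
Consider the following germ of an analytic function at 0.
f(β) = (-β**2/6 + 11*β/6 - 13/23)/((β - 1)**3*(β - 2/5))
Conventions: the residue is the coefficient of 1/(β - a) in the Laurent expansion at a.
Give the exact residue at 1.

The residue is 1220/1863.

At the order-3 pole 1 set g(β) = (β - (1))^3*f(β) = (-β**2/6 + 11*β/6 - 13/23)/(β - 2/5).
Order-3 pole: residue = g''(a)/2; g''(1) = 2440/1863, so the residue is 1220/1863.


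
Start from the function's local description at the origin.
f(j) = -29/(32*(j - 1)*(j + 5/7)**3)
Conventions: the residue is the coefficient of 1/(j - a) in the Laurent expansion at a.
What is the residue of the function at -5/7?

At the order-3 pole -5/7 set g(j) = (j - (-5/7))^3*f(j) = -29/(32*(j - 1)).
Order-3 pole: residue = g''(a)/2; g''(-5/7) = 9947/27648, so the residue is 9947/55296.

The residue is 9947/55296.


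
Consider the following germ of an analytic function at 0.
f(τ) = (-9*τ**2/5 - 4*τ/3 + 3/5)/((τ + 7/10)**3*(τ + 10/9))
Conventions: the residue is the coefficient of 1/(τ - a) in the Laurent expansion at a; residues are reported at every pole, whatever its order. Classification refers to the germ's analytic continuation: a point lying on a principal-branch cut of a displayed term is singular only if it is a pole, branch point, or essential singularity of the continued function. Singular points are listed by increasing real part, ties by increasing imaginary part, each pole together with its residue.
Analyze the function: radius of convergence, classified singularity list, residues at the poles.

Radius of convergence at 0: 7/10.
At -10/9: a pole of order 1; residue 102600/50653.
At -7/10: a pole of order 3; residue -102600/50653.

Denominator factor (τ + 10/9): pole of order 1 at -10/9, modulus 10/9.
Denominator factor (τ + 7/10)^3: pole of order 3 at -7/10, modulus 7/10.
The radius of convergence is the smallest modulus among the singular points: 7/10.
At the order-1 pole -10/9 set g(τ) = (τ - (-10/9))*f(τ) = (-9*τ**2/5 - 4*τ/3 + 3/5)/(τ + 7/10)**3.
Simple pole: residue = g(a) at a = -10/9, which is 102600/50653.
At the order-3 pole -7/10 set g(τ) = (τ - (-7/10))^3*f(τ) = (-9*τ**2/5 - 4*τ/3 + 3/5)/(τ + 10/9).
Order-3 pole: residue = g''(a)/2; g''(-7/10) = -205200/50653, so the residue is -102600/50653.
List the singular points by increasing real part (a conjugate pair: the negative imaginary part first).


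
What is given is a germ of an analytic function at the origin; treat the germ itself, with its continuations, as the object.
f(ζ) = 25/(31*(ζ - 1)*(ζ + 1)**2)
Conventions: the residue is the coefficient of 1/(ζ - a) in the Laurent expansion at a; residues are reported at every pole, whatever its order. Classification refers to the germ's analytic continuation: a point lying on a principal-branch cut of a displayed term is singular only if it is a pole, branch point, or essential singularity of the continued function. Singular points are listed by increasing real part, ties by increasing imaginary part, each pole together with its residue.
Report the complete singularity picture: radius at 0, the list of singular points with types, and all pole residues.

Denominator factor (ζ - 1): pole of order 1 at 1, modulus 1.
Denominator factor (ζ + 1)^2: pole of order 2 at -1, modulus 1.
The radius of convergence is the smallest modulus among the singular points: 1.
At the order-2 pole -1 set g(ζ) = (ζ - (-1))^2*f(ζ) = 25/(31*(ζ - 1)).
Order-2 pole: residue = g'(a); g'(-1) = -25/124, so the residue is -25/124.
At the order-1 pole 1 set g(ζ) = (ζ - (1))*f(ζ) = 25/(31*(ζ + 1)**2).
Simple pole: residue = g(a) at a = 1, which is 25/124.
List the singular points by increasing real part (a conjugate pair: the negative imaginary part first).

Radius of convergence at 0: 1.
At -1: a pole of order 2; residue -25/124.
At 1: a pole of order 1; residue 25/124.


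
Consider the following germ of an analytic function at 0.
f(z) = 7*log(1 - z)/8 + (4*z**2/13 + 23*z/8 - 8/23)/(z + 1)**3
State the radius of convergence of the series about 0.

Denominator factor (z + 1)^3: pole of order 3 at -1, modulus 1.
Branch term (7/8)*log(1 - z/(1)): its argument vanishes at z = 1, a logarithmic branch point, modulus 1.
The radius of convergence is the smallest modulus among the singular points: 1.

The radius of convergence is 1.


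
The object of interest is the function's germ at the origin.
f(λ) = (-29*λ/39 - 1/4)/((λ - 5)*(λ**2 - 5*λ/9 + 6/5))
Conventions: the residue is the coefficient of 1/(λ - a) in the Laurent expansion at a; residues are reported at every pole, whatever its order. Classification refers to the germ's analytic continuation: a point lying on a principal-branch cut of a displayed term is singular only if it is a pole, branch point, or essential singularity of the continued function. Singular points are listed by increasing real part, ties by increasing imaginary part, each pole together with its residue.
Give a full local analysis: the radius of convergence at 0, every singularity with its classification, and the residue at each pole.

Denominator factor (λ**2 - 5*λ/9 + 6/5): discriminant -1819/405, complex-conjugate roots (5/18) + ((1/90)*sqrt(9095))*i and (5/18) - ((1/90)*sqrt(9095))*i; poles of order 1, moduli (1/5)*sqrt(30) and (1/5)*sqrt(30).
Denominator factor (λ - 5): pole of order 1 at 5, modulus 5.
The radius of convergence is the smallest modulus among the singular points: (1/5)*sqrt(30).
The factor λ**2 - 5*λ/9 + 6/5 splits as (λ - a)(λ - a') with a = (5/18) - ((1/90)*sqrt(9095))*i, a' = (5/18) + ((1/90)*sqrt(9095))*i. At the order-1 pole a set g(λ) = (λ - a)*f(λ) = [(-29*λ/39 - 1/4)/(λ - 5)] / (λ - a').
Simple pole: residue = g(a) at a = (5/18) - ((1/90)*sqrt(9095))*i, which is (9285/109616) + ((3273/11728912)*sqrt(9095))*i.
The factor λ**2 - 5*λ/9 + 6/5 splits as (λ - a)(λ - a') with a = (5/18) + ((1/90)*sqrt(9095))*i, a' = (5/18) - ((1/90)*sqrt(9095))*i. At the order-1 pole a set g(λ) = (λ - a)*f(λ) = [(-29*λ/39 - 1/4)/(λ - 5)] / (λ - a').
Simple pole: residue = g(a) at a = (5/18) + ((1/90)*sqrt(9095))*i, which is (9285/109616) - ((3273/11728912)*sqrt(9095))*i.
At the order-1 pole 5 set g(λ) = (λ - (5))*f(λ) = (-29*λ/39 - 1/4)/(λ**2 - 5*λ/9 + 6/5).
Simple pole: residue = g(a) at a = 5, which is -9285/54808.
List the singular points by increasing real part (a conjugate pair: the negative imaginary part first).

Radius of convergence at 0: (1/5)*sqrt(30).
At (5/18) - ((1/90)*sqrt(9095))*i: a pole of order 1; residue (9285/109616) + ((3273/11728912)*sqrt(9095))*i.
At (5/18) + ((1/90)*sqrt(9095))*i: a pole of order 1; residue (9285/109616) - ((3273/11728912)*sqrt(9095))*i.
At 5: a pole of order 1; residue -9285/54808.


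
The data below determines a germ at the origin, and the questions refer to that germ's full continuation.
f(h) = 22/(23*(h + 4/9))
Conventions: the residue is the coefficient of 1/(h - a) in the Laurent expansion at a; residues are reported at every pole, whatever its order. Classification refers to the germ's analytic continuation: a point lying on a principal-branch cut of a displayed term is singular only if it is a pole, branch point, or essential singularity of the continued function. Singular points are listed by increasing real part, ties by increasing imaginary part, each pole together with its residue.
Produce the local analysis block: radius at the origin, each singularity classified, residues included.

Radius of convergence at 0: 4/9.
At -4/9: a pole of order 1; residue 22/23.

Denominator factor (h + 4/9): pole of order 1 at -4/9, modulus 4/9.
The radius of convergence is the smallest modulus among the singular points: 4/9.
At the order-1 pole -4/9 set g(h) = (h - (-4/9))*f(h) = 22/23.
Simple pole: residue = g(a) at a = -4/9, which is 22/23.


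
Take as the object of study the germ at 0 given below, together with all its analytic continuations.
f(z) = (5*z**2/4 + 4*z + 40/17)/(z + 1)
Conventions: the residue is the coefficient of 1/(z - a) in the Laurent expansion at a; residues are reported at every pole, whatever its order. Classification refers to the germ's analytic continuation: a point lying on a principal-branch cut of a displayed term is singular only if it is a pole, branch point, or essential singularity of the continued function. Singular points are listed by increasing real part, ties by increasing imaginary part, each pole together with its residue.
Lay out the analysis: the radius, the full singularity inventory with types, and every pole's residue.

Denominator factor (z + 1): pole of order 1 at -1, modulus 1.
The radius of convergence is the smallest modulus among the singular points: 1.
At the order-1 pole -1 set g(z) = (z - (-1))*f(z) = 5*z**2/4 + 4*z + 40/17.
Simple pole: residue = g(a) at a = -1, which is -27/68.

Radius of convergence at 0: 1.
At -1: a pole of order 1; residue -27/68.


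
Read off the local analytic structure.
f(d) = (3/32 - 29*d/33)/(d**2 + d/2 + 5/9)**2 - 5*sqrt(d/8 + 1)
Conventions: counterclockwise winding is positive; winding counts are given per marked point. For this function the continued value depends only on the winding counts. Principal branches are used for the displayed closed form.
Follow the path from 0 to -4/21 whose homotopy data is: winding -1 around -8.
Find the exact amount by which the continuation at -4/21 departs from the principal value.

Continued minus principal equals (5/21)*sqrt(1722).

The rational part is single-valued and drops out of the difference; each branch term changes only by its own monodromy.
(-5)*sqrt(1 - d/(-8)): winding -1 is odd, the square root flips sign, contributing -2*(-5)*sqrt(1 - (-4/21)/(-8)) = -2*(-5)*sqrt(41/42) = (5/21)*sqrt(1722).
Summing the contributions at d = -4/21 gives (5/21)*sqrt(1722).


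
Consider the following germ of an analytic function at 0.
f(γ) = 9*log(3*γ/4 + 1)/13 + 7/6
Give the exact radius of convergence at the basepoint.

Branch term (9/13)*log(1 - γ/(-4/3)): its argument vanishes at γ = -4/3, a logarithmic branch point, modulus 4/3.
The radius of convergence is the smallest modulus among the singular points: 4/3.

The radius of convergence is 4/3.


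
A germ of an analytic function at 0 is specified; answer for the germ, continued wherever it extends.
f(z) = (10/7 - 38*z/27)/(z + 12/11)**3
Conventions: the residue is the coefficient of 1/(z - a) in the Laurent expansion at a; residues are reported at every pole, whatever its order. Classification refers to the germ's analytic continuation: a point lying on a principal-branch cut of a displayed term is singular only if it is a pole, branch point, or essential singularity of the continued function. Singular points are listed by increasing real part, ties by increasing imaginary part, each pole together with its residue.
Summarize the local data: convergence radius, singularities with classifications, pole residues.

Radius of convergence at 0: 12/11.
At -12/11: a pole of order 3; residue 0.

Denominator factor (z + 12/11)^3: pole of order 3 at -12/11, modulus 12/11.
The radius of convergence is the smallest modulus among the singular points: 12/11.
At the order-3 pole -12/11 set g(z) = (z - (-12/11))^3*f(z) = 10/7 - 38*z/27.
Order-3 pole: residue = g''(a)/2; g''(-12/11) = 0, so the residue is 0.


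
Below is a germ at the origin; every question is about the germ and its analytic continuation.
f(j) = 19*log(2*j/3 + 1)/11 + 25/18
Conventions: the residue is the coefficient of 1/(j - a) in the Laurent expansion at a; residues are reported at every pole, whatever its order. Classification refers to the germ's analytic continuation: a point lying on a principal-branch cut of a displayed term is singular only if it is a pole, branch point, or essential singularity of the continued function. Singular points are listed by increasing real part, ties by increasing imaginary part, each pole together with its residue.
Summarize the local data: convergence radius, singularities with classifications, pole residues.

Radius of convergence at 0: 3/2.
At -3/2: a logarithmic branch point.

Branch term (19/11)*log(1 - j/(-3/2)): its argument vanishes at j = -3/2, a logarithmic branch point, modulus 3/2.
The radius of convergence is the smallest modulus among the singular points: 3/2.


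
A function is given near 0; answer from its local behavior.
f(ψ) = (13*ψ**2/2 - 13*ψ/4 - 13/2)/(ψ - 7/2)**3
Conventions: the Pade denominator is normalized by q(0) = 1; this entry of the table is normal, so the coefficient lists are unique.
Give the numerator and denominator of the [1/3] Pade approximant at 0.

The Pade approximant has numerator coefficients [52/343, 441558/2204461]; denominator coefficients [1, -1616/44989, 41060/314923, 438976/2204461].

Taylor coefficients needed (expand at 0): a_0 = 52/343, a_1 = 494/2401, a_2 = -208/16807, a_3 = -6760/117649, a_4 = -34112/823543.
Write the denominator as Q(ψ) = 1 + q1*ψ + q2*ψ^2 + q3*ψ^3. Requiring Q*f - P = O(ψ^5) with deg P <= 1 kills the coefficients of ψ^2..ψ^4 in Q*f:
  ψ^2: a_2 + q1*a_1 + q2*a_0 = 0, i.e. -208/16807 + (494/2401)*q1 + (52/343)*q2 = 0.
  ψ^3: a_3 + q1*a_2 + q2*a_1 + q3*a_0 = 0, i.e. -6760/117649 + (-208/16807)*q1 + (494/2401)*q2 + (52/343)*q3 = 0.
  ψ^4: a_4 + q1*a_3 + q2*a_2 + q3*a_1 = 0, i.e. -34112/823543 + (-6760/117649)*q1 + (-208/16807)*q2 + (494/2401)*q3 = 0.
Solving this linear system: q1 = -1616/44989, q2 = 41060/314923, q3 = 438976/2204461.
The numerator is Q*f truncated at degree 1: P0 = a_0 = 52/343; P1 = a_1 + q1*a_0 = 441558/2204461.


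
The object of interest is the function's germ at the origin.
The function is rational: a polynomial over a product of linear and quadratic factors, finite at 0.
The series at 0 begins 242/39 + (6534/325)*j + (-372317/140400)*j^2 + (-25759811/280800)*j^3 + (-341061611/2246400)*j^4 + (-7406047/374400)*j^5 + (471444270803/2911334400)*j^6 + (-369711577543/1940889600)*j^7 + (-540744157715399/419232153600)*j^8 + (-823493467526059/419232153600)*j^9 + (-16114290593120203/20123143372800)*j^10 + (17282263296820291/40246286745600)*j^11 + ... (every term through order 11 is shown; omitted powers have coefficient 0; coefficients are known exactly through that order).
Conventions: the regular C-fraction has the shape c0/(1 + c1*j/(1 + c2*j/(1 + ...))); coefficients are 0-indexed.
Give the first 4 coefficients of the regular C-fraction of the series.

The regular C-fraction coefficients are [242/39, -81/25, 1966493/583200, -62315713825/45874348704].


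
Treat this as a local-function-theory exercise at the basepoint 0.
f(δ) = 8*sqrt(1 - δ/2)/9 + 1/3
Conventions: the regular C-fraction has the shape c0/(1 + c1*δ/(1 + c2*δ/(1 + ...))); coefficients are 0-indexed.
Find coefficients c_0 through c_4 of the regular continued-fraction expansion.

The regular C-fraction coefficients are [11/9, 2/11, -27/88, -11/216, -43/216].

Taylor coefficients (expand at 0): a_0 = 11/9, a_1 = -2/9, a_2 = -1/36, a_3 = -1/144, a_4 = -5/2304.
c0 = a_0 = 11/9. Peel one level at a time: if S = 1 + c*δ/S' with S'(0) = 1, then c is the δ-coefficient of S and S' = c*δ/(S - 1).
S_1 = c0/f = 1 + (2/11)*δ + (27/484)*δ^2 + ...; c1 = 2/11.
S_2 = c1*δ/(S_1 - 1) = 1 + (-27/88)*δ + (-1/64)*δ^2 + ...; c2 = -27/88.
S_3 = c2*δ/(S_2 - 1) = 1 + (-11/216)*δ + (-473/46656)*δ^2 + ...; c3 = -11/216.
S_4 = c3*δ/(S_3 - 1) = 1 + (-43/216)*δ + ...; c4 = -43/216.


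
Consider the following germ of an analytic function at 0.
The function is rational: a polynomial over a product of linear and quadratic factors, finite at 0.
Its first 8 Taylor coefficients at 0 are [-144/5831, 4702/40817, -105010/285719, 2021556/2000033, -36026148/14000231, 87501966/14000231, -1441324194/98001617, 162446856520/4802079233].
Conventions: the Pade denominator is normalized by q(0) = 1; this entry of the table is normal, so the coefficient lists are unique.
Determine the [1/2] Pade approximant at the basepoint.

Taylor coefficients needed (read off): a_0 = -144/5831, a_1 = 4702/40817, a_2 = -105010/285719, a_3 = 2021556/2000033.
Write the denominator as Q(ξ) = 1 + q1*ξ + q2*ξ^2. Requiring Q*f - P = O(ξ^4) with deg P <= 1 kills the coefficients of ξ^2..ξ^3 in Q*f:
  ξ^2: a_2 + q1*a_1 + q2*a_0 = 0, i.e. -105010/285719 + (4702/40817)*q1 + (-144/5831)*q2 = 0.
  ξ^3: a_3 + q1*a_2 + q2*a_1 = 0, i.e. 2021556/2000033 + (-105010/285719)*q1 + (4702/40817)*q2 = 0.
Solving this linear system: q1 = 50663239/12227887, q2 = 380435947/85595209.
The numerator is Q*f truncated at degree 1: P0 = a_0 = -144/5831; P1 = a_1 + q1*a_0 = 918139966/71300809097.

The Pade approximant has numerator coefficients [-144/5831, 918139966/71300809097]; denominator coefficients [1, 50663239/12227887, 380435947/85595209].


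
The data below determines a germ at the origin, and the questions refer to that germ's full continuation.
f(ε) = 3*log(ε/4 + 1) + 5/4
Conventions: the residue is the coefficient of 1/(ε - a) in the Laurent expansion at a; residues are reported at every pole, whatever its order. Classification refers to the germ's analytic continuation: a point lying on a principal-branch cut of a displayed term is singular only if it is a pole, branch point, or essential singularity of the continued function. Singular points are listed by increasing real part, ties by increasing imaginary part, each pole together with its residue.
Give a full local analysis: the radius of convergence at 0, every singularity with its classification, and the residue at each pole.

Radius of convergence at 0: 4.
At -4: a logarithmic branch point.

Branch term (3)*log(1 - ε/(-4)): its argument vanishes at ε = -4, a logarithmic branch point, modulus 4.
The radius of convergence is the smallest modulus among the singular points: 4.


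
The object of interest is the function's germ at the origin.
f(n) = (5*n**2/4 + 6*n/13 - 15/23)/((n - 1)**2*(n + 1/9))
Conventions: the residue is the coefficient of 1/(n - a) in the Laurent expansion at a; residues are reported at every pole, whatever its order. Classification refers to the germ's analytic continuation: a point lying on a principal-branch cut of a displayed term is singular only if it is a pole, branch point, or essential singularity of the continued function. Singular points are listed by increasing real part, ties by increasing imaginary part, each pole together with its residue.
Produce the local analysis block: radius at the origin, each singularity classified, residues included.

Denominator factor (n + 1/9): pole of order 1 at -1/9, modulus 1/9.
Denominator factor (n - 1)^2: pole of order 2 at 1, modulus 1.
The radius of convergence is the smallest modulus among the singular points: 1/9.
At the order-1 pole -1/9 set g(n) = (n - (-1/9))*f(n) = (5*n**2/4 + 6*n/13 - 15/23)/(n - 1)**2.
Simple pole: residue = g(a) at a = -1/9, which is -66653/119600.
At the order-2 pole 1 set g(n) = (n - (1))^2*f(n) = (5*n**2/4 + 6*n/13 - 15/23)/(n + 1/9).
Order-2 pole: residue = g'(a); g'(1) = 216153/119600, so the residue is 216153/119600.
List the singular points by increasing real part (a conjugate pair: the negative imaginary part first).

Radius of convergence at 0: 1/9.
At -1/9: a pole of order 1; residue -66653/119600.
At 1: a pole of order 2; residue 216153/119600.


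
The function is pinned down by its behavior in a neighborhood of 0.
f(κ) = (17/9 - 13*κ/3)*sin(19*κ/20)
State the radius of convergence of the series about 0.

The factor sin(19*κ/20) is entire and contributes no finite singular point.
The polynomial part has no poles.
No finite singular points: the Taylor series at 0 converges everywhere.

The radius of convergence is infinite.


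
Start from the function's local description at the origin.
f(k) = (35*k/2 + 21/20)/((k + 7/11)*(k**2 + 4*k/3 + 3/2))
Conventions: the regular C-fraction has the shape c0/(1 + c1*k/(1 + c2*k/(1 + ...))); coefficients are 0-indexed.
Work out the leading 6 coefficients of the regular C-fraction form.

The regular C-fraction coefficients are [11/10, -895/63, 9028/537, -604541/4040030, -6664295121/13644490370, 297924/604541].

Taylor coefficients (expand at 0): a_0 = 11/10, a_1 = 1969/126, a_2 = -323213/7938, a_3 = 166978031/2500470, a_4 = -3044991917/31505922, a_5 = 283130670559/1984873086.
c0 = a_0 = 11/10. Peel one level at a time: if S = 1 + c*k/S' with S'(0) = 1, then c is the k-coefficient of S and S' = c*k/(S - 1).
S_1 = c0/f = 1 + (-895/63)*k + (45140/189)*k^2 + ...; c1 = -895/63.
S_2 = c1*k/(S_1 - 1) = 1 + (9028/537)*k + (1209082/480615)*k^2 + ...; c2 = 9028/537.
S_3 = c2*k/(S_2 - 1) = 1 + (-604541/4040030)*k + (-37230699/509404900)*k^2 + ...; c3 = -604541/4040030.
S_4 = c3*k/(S_3 - 1) = 1 + (-6664295121/13644490370)*k + (439843477986/1827349103405)*k^2 + ...; c4 = -6664295121/13644490370.
S_5 = c4*k/(S_4 - 1) = 1 + (297924/604541)*k + ...; c5 = 297924/604541.


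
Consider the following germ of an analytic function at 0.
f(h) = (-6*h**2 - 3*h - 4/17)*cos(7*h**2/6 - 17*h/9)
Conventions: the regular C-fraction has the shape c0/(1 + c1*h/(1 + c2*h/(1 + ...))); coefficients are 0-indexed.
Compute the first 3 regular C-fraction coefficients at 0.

Taylor coefficients (expand at 0): a_0 = -4/17, a_1 = -3, a_2 = -452/81.
c0 = a_0 = -4/17. Peel one level at a time: if S = 1 + c*h/S' with S'(0) = 1, then c is the h-coefficient of S and S' = c*h/(S - 1).
S_1 = c0/f = 1 + (-51/4)*h + (179945/1296)*h^2 + ...; c1 = -51/4.
S_2 = c1*h/(S_1 - 1) = 1 + (10585/972)*h + ...; c2 = 10585/972.

The regular C-fraction coefficients are [-4/17, -51/4, 10585/972].


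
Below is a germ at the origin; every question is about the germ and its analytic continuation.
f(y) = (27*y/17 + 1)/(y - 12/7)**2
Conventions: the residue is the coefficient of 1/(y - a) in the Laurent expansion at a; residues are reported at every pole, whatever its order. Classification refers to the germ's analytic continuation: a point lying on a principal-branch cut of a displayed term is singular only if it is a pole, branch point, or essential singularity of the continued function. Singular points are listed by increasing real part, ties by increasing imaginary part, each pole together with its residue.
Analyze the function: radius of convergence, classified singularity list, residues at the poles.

Radius of convergence at 0: 12/7.
At 12/7: a pole of order 2; residue 27/17.

Denominator factor (y - 12/7)^2: pole of order 2 at 12/7, modulus 12/7.
The radius of convergence is the smallest modulus among the singular points: 12/7.
At the order-2 pole 12/7 set g(y) = (y - (12/7))^2*f(y) = 27*y/17 + 1.
Order-2 pole: residue = g'(a); g'(12/7) = 27/17, so the residue is 27/17.


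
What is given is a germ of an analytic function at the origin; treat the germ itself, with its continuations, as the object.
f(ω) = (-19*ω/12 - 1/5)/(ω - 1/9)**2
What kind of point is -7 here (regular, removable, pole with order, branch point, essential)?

Denominator factors: ω - 1/9 = -64/9 at ω = -7 — none vanishes.
So the germ continues analytically to -7.

The point is a regular point.


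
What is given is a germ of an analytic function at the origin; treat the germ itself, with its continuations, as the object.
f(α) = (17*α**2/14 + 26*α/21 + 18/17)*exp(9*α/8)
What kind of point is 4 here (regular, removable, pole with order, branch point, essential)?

The point is a regular point.

There is no denominator, hence no pole anywhere.
The factor exp(9*α/8) is entire.
So the germ continues analytically to 4.


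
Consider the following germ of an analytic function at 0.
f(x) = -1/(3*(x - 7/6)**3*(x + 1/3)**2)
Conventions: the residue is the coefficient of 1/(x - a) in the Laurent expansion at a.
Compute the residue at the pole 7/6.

The residue is -16/81.

At the order-3 pole 7/6 set g(x) = (x - (7/6))^3*f(x) = -1/(3*(x + 1/3)**2).
Order-3 pole: residue = g''(a)/2; g''(7/6) = -32/81, so the residue is -16/81.


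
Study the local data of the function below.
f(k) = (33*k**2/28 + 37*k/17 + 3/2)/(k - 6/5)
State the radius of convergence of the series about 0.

Denominator factor (k - 6/5): pole of order 1 at 6/5, modulus 6/5.
The radius of convergence is the smallest modulus among the singular points: 6/5.

The radius of convergence is 6/5.


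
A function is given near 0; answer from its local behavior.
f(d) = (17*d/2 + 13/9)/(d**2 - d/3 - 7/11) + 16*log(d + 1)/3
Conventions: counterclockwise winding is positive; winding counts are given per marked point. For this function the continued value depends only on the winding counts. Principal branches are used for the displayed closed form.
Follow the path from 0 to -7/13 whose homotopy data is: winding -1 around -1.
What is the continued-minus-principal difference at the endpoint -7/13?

The rational part is single-valued and drops out of the difference; each branch term changes only by its own monodromy.
(16/3)*log(1 - d/(-1)): each positive loop around -1 adds 2*pi*i to the log, so winding -1 contributes (16/3)*(-1)*2*pi*i = -(32/3)*pi*i.
Summing the contributions at d = -7/13 gives -(32/3)*pi*i.

Continued minus principal equals -(32/3)*pi*i.


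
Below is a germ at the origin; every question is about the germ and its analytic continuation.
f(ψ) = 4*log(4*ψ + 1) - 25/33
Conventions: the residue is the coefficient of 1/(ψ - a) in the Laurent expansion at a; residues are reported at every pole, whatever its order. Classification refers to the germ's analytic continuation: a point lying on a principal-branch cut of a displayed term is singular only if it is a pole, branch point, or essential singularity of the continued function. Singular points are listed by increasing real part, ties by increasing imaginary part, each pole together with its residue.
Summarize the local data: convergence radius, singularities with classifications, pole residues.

Branch term (4)*log(1 - ψ/(-1/4)): its argument vanishes at ψ = -1/4, a logarithmic branch point, modulus 1/4.
The radius of convergence is the smallest modulus among the singular points: 1/4.

Radius of convergence at 0: 1/4.
At -1/4: a logarithmic branch point.


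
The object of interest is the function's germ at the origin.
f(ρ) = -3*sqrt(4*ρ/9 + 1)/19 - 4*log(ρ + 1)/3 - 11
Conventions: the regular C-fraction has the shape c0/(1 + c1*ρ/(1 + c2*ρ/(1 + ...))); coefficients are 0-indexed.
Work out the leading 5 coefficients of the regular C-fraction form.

The regular C-fraction coefficients are [-212/19, -13/106, 22795/37206, 1113848/8001045, 516153131/1437179160].

Taylor coefficients (expand at 0): a_0 = -212/19, a_1 = -26/19, a_2 = 344/513, a_3 = -2056/4617, a_4 = 13861/41553.
c0 = a_0 = -212/19. Peel one level at a time: if S = 1 + c*ρ/S' with S'(0) = 1, then c is the ρ-coefficient of S and S' = c*ρ/(S - 1).
S_1 = c0/f = 1 + (-13/106)*ρ + (22795/303372)*ρ^2 + ...; c1 = -13/106.
S_2 = c1*ρ/(S_1 - 1) = 1 + (22795/37206)*ρ + (-10508/123201)*ρ^2 + ...; c2 = 22795/37206.
S_3 = c2*ρ/(S_2 - 1) = 1 + (1113848/8001045)*ρ + (-2104316611/42088574025)*ρ^2 + ...; c3 = 1113848/8001045.
S_4 = c3*ρ/(S_3 - 1) = 1 + (516153131/1437179160)*ρ + ...; c4 = 516153131/1437179160.


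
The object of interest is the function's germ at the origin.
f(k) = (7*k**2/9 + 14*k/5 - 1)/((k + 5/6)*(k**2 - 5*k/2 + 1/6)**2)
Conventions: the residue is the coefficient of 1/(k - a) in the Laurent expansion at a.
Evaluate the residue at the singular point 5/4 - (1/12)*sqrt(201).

The factor k**2 - 5*k/2 + 1/6 splits as (k - a)(k - a') with a = 5/4 - (1/12)*sqrt(201), a' = 5/4 + (1/12)*sqrt(201). At the order-2 pole a set g(k) = (k - a)^2*f(k) = [(7*k**2/9 + 14*k/5 - 1)/(k + 5/6)] / (k - a')^2.
Order-2 pole: residue = g'(a); g'(5/4 - (1/12)*sqrt(201)) = 905/5618 + (12221963/378288030)*sqrt(201), so the residue is 905/5618 + (12221963/378288030)*sqrt(201).

The residue is 905/5618 + (12221963/378288030)*sqrt(201).


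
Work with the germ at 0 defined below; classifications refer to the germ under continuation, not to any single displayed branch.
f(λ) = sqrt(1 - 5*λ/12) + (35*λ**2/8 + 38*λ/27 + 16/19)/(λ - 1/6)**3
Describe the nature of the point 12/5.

The point is an algebraic (square-root) branch point.

The term (1)*sqrt(1 - λ/(12/5)) has argument 1 - 12/5/(12/5) = 0 at 12/5: a square-root (algebraic, two-sheeted) branch point; the remaining terms are analytic or single-valued there.


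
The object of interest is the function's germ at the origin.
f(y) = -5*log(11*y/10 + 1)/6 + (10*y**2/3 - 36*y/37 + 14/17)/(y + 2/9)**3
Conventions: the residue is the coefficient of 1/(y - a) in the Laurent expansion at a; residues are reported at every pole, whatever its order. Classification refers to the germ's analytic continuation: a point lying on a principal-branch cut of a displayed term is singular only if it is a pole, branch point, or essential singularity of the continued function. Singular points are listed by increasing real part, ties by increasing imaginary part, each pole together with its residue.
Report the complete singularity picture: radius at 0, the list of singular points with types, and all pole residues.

Radius of convergence at 0: 2/9.
At -10/11: a logarithmic branch point.
At -2/9: a pole of order 3; residue 10/3.

Denominator factor (y + 2/9)^3: pole of order 3 at -2/9, modulus 2/9.
Branch term (-5/6)*log(1 - y/(-10/11)): its argument vanishes at y = -10/11, a logarithmic branch point, modulus 10/11.
The radius of convergence is the smallest modulus among the singular points: 2/9.
The branch term is analytic at -2/9 and contributes nothing to the residue; only the rational part matters.
At the order-3 pole -2/9 set g(y) = (y - (-2/9))^3*(rational part) = 10*y**2/3 - 36*y/37 + 14/17.
Order-3 pole: residue = g''(a)/2; g''(-2/9) = 20/3, so the residue is 10/3.
List the singular points by increasing real part (a conjugate pair: the negative imaginary part first).


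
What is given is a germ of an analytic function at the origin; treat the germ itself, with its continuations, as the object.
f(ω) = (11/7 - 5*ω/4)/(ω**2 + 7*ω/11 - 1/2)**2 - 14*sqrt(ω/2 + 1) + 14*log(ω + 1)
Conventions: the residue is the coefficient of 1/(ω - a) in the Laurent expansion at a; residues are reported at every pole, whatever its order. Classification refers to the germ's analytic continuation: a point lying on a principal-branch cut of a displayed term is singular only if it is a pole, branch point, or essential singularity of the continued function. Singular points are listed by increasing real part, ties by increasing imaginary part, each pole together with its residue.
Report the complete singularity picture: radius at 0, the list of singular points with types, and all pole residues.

Denominator factor (ω**2 + 7*ω/11 - 1/2)^2: discriminant 291/121, real irrational roots -7/22 + (1/22)*sqrt(291) and -7/22 - (1/22)*sqrt(291); poles of order 2, moduli -7/22 + (1/22)*sqrt(291) and 7/22 + (1/22)*sqrt(291).
Branch term (-14)*sqrt(1 - ω/(-2)): its argument vanishes at ω = -2, a square-root branch point, modulus 2.
Branch term (14)*log(1 - ω/(-1)): its argument vanishes at ω = -1, a logarithmic branch point, modulus 1.
The radius of convergence is the smallest modulus among the singular points: -7/22 + (1/22)*sqrt(291).
The branch terms are analytic at -7/22 - (1/22)*sqrt(291) and contribute nothing to the residue; only the rational part matters.
The factor ω**2 + 7*ω/11 - 1/2 splits as (ω - a)(ω - a') with a = -7/22 - (1/22)*sqrt(291), a' = -7/22 + (1/22)*sqrt(291). At the order-2 pole a set g(ω) = (ω - a)^2*(rational part) = [11/7 - 5*ω/4] / (ω - a')^2.
Order-2 pole: residue = g'(a); g'(-7/22 - (1/22)*sqrt(291)) = (146773/2371068)*sqrt(291), so the residue is (146773/2371068)*sqrt(291).
The branch terms are analytic at -7/22 + (1/22)*sqrt(291) and contribute nothing to the residue; only the rational part matters.
The factor ω**2 + 7*ω/11 - 1/2 splits as (ω - a)(ω - a') with a = -7/22 + (1/22)*sqrt(291), a' = -7/22 - (1/22)*sqrt(291). At the order-2 pole a set g(ω) = (ω - a)^2*(rational part) = [11/7 - 5*ω/4] / (ω - a')^2.
Order-2 pole: residue = g'(a); g'(-7/22 + (1/22)*sqrt(291)) = -(146773/2371068)*sqrt(291), so the residue is -(146773/2371068)*sqrt(291).
List the singular points by increasing real part (a conjugate pair: the negative imaginary part first).

Radius of convergence at 0: -7/22 + (1/22)*sqrt(291).
At -2: an algebraic (square-root) branch point.
At -7/22 - (1/22)*sqrt(291): a pole of order 2; residue (146773/2371068)*sqrt(291).
At -1: a logarithmic branch point.
At -7/22 + (1/22)*sqrt(291): a pole of order 2; residue -(146773/2371068)*sqrt(291).
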